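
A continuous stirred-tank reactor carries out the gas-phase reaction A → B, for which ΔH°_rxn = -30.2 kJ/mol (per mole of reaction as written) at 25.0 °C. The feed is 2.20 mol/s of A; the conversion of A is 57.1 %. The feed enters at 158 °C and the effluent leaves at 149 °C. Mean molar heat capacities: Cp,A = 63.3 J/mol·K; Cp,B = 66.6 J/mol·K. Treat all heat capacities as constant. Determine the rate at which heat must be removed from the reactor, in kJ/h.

Q_out = 139000 kJ/h

Extent of reaction ξ = 0.571 × 2.20 = 1.2562 mol/s
Reaction term: ξ·ΔH°_rxn = 1.2562 × -30.2 = -37.937 kJ/s
Sensible, feed 158→25 °C: -18.522 kJ/s
Outlet flows (mol/s): A 0.9438, B 1.2562
Sensible, products 25→149 °C: 17.782 kJ/s
Q = ΔH = -38.677 kJ/s = -38.677 kW
Heat removed = 139240 kJ/h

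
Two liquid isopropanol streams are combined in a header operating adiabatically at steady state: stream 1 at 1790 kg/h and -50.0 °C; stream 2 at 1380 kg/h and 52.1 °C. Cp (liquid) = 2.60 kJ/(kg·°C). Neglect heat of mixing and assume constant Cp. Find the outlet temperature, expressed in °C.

T_out = -5.55 °C

Energy balance with Q = 0: Σ ṁᵢCp,ᵢ(T_out − Tᵢ) = 0
Σ ṁᵢCp,ᵢTᵢ = 1790×2.60×-50.0 + 1380×2.60×52.1 = -45765
Σ ṁᵢCp,ᵢ = 1790×2.60 + 1380×2.60 = 8242
T_out = -45765 / 8242 = -5.5527 °C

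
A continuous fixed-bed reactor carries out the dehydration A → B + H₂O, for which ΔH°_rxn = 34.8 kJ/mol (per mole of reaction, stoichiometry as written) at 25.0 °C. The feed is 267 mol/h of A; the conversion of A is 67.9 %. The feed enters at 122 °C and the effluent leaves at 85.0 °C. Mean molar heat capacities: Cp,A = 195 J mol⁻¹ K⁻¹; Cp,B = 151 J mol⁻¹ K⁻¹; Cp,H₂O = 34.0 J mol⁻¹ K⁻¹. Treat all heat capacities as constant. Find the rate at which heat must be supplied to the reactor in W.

Q_in = 1190 W

Extent of reaction ξ = 0.679 × 267 = 181.29 mol/h
Reaction term: ξ·ΔH°_rxn = 181.29 × 34.8 = 6309 kJ/h
Sensible, feed 122→25 °C: -5050.3 kJ/h
Outlet flows (mol/h): A 85.707, B 181.29, H₂O 181.29
Sensible, products 25→85.0 °C: 3015.1 kJ/h
Q = ΔH = 4273.8 kJ/h = 1.1872 kW
Heat supplied = 1187.2 W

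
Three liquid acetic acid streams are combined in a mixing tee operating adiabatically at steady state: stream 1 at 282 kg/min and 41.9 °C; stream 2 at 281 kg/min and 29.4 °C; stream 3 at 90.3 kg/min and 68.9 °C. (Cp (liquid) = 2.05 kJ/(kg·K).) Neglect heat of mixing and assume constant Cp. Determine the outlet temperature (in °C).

T_out = 40.3 °C

Adiabatic, steady state ⇒ Σ ṁᵢCp,ᵢ(T_out − Tᵢ) = 0
T_out = Σ ṁᵢCp,ᵢTᵢ / Σ ṁᵢCp,ᵢ
      = 53913 / 1339.3 = 40.255 °C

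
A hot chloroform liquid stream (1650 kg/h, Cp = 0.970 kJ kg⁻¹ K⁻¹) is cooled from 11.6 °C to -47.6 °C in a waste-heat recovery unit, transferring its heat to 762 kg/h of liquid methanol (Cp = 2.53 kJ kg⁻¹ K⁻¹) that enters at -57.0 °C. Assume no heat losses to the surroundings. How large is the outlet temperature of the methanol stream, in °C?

Heat released by hot stream: Q = 1650 × 0.970 × (11.6 − -47.6) = 94750 kJ/h
Energy balance on cold side (adiabatic exchanger): Q = ṁ_c·Cp_c·(T_c,out − T_c,in)
T_c,out = -57.0 + 94750/(762 × 2.53) = -7.8524 °C

T_c,out = -7.85 °C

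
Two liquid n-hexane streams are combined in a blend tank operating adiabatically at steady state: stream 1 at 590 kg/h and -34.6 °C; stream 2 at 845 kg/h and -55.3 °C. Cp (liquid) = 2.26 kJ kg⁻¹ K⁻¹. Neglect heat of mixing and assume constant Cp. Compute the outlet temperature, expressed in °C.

Adiabatic, steady state ⇒ Σ ṁᵢCp,ᵢ(T_out − Tᵢ) = 0
T_out = Σ ṁᵢCp,ᵢTᵢ / Σ ṁᵢCp,ᵢ
      = -151740 / 3243.1 = -46.789 °C

T_out = -46.8 °C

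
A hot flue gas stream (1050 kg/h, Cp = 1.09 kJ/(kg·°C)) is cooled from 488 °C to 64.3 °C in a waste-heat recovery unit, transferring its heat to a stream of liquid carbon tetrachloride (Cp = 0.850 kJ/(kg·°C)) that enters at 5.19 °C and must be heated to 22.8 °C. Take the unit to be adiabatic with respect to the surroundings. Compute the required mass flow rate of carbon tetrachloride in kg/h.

ṁ_c = 32400 kg/h

Heat released by hot stream: Q = 1050 × 1.09 × (488 − 64.3) = 484920 kJ/h
Energy balance on cold side (adiabatic exchanger): Q = ṁ_c·Cp_c·(T_c,out − T_c,in)
ṁ_c = 484920 / [0.850 × (22.8 − 5.19)] = 32396 kg/h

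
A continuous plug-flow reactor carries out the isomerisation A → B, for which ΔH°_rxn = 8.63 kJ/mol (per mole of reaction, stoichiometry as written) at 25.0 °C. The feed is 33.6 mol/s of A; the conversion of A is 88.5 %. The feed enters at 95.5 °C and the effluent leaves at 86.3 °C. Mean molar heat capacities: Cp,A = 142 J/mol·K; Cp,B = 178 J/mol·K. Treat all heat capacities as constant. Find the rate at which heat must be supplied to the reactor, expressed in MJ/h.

Extent of reaction ξ = 0.885 × 33.6 = 29.736 mol/s
Reaction term: ξ·ΔH°_rxn = 29.736 × 8.63 = 256.62 kJ/s
Sensible, feed 95.5→25 °C: -336.37 kJ/s
Outlet flows (mol/s): A 3.864, B 29.736
Sensible, products 25→86.3 °C: 358.1 kJ/s
Q = ΔH = 278.35 kJ/s = 278.35 kW
Heat supplied = 1002.1 MJ/h

Q_in = 1000 MJ/h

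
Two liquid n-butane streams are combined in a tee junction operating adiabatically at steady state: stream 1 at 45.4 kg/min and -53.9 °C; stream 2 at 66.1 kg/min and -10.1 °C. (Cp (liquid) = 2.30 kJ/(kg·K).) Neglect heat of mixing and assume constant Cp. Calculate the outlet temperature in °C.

No heat crosses the boundary, so H_out = H_in.
Σ ṁᵢCp,ᵢTᵢ = 45.4×2.30×-53.9 + 66.1×2.30×-10.1 = -7163.7
Σ ṁᵢCp,ᵢ = 45.4×2.30 + 66.1×2.30 = 256.45
T_out = -7163.7 / 256.45 = -27.934 °C

T_out = -27.9 °C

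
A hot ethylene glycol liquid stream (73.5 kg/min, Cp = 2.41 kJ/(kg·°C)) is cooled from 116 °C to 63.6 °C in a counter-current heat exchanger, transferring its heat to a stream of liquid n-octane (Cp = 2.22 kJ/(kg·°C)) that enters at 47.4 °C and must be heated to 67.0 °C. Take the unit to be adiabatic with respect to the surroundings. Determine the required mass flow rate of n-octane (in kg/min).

Heat released by hot stream: Q = 73.5 × 2.41 × (116 − 63.6) = 9281.9 kJ/min
Energy balance on cold side (adiabatic exchanger): Q = ṁ_c·Cp_c·(T_c,out − T_c,in)
ṁ_c = 9281.9 / [2.22 × (67.0 − 47.4)] = 213.32 kg/min

ṁ_c = 213 kg/min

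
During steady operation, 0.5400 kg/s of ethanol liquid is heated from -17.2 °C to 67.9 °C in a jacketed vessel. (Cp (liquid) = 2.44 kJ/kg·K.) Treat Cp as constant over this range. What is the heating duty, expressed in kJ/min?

Q = 6730 kJ/min

Q = ṁ·Cp·ΔT = 0.5400 × 2.44 × (67.9 − -17.2) = 112.13 kJ/s
Heating duty = 6727.7 kJ/min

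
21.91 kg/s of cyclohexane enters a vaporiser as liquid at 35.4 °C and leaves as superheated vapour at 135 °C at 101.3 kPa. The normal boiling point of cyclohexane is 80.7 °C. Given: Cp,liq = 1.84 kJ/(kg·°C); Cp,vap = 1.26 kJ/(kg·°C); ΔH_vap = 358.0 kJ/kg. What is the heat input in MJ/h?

Q = 40200 MJ/h

liquid 35.4→80.7 °C: 83.352 kJ/kg
vaporisation at 80.7 °C: 358 kJ/kg
vapour 80.7→135 °C: 68.418 kJ/kg
Δh = 83.352 + 358 + 68.418 = 509.77 kJ/kg
Q = ṁ·Δh = 21.91 kg/s × 509.77 kJ/kg = 11169 kJ/s
|Q| = 11169 kW = 40209 MJ/h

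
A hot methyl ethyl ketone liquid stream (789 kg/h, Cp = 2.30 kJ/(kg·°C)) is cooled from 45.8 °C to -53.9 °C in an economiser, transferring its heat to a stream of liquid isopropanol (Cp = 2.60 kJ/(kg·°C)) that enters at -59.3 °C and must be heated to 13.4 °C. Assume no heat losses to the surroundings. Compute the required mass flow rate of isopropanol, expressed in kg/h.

ṁ_c = 957 kg/h

Heat released by hot stream: Q = 789 × 2.30 × (45.8 − -53.9) = 180930 kJ/h
Energy balance on cold side (adiabatic exchanger): Q = ṁ_c·Cp_c·(T_c,out − T_c,in)
ṁ_c = 180930 / [2.60 × (13.4 − -59.3)] = 957.18 kg/h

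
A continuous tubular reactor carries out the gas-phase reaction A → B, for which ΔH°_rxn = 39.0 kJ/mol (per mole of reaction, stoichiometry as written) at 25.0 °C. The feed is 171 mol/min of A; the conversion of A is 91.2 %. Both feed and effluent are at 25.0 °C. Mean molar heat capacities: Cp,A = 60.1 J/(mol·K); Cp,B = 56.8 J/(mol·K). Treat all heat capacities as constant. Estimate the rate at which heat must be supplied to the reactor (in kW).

Q_in = 101 kW

Extent of reaction ξ = 0.912 × 171 = 155.95 mol/min
Reaction term: ξ·ΔH°_rxn = 155.95 × 39.0 = 6082.1 kJ/min
Q = ΔH = 6082.1 kJ/min = 101.37 kW
Heat supplied = 101.37 kW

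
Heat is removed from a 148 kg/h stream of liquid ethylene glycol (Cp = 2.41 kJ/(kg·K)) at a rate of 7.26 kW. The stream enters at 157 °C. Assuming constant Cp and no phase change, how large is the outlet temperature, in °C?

Q = 7.26 kW = 26136 kJ/h
ΔT = Q/(ṁ·Cp) = 26136/(148×2.41) = 73.276 K
T_out = 157 − 73.276 = 83.724 °C

T_out = 83.7 °C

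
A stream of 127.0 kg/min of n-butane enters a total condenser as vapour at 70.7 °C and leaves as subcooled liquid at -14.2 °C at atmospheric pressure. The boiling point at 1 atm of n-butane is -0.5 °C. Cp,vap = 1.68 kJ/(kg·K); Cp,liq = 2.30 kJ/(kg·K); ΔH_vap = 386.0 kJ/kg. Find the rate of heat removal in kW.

Q_c = 1140 kW

vapour 70.7→-0.5 °C: -119.62 kJ/kg
condensation at -0.5 °C: -386 kJ/kg
liquid -0.5→-14.2 °C: -31.51 kJ/kg
Δh = -119.62 + -386 + -31.51 = -537.13 kJ/kg
Q = ṁ·Δh = 127.0 kg/min × -537.13 kJ/kg = -68215 kJ/min
|Q| = 1136.9 kW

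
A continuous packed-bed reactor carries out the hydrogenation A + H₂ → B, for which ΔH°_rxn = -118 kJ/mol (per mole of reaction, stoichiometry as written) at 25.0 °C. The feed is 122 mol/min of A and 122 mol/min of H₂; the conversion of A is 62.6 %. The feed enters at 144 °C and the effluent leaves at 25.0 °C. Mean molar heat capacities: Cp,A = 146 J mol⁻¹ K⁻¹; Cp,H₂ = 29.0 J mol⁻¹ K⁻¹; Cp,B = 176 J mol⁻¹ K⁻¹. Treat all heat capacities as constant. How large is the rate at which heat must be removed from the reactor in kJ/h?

Extent of reaction ξ = 0.626 × 122 = 76.372 mol/min
Reaction term: ξ·ΔH°_rxn = 76.372 × -118 = -9011.9 kJ/min
Sensible, feed 144→25 °C: -2540.7 kJ/min
Outlet flows (mol/min): A 45.628, H₂ 45.628, B 76.372
Sensible, products 25→25.0 °C: 0 kJ/min
Q = ΔH = -11553 kJ/min = -192.54 kW
Heat removed = 693150 kJ/h

Q_out = 693000 kJ/h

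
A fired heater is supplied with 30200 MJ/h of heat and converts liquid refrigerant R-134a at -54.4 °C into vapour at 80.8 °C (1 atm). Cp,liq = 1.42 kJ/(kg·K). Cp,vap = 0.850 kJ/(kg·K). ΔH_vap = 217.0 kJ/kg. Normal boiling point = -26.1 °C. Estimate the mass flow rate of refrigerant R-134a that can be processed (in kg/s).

ṁ = 24.1 kg/s

Δh = 1.42×(-26.1−-54.4) + 217.0 + 0.850×(80.8−-26.1) = 348.05 kJ/kg
Q = 30200 MJ/h = 8388.9 kJ/s = 8388.9 kJ/s
ṁ = Q/Δh = 8388.9 / 348.05 = 24.102 kg/s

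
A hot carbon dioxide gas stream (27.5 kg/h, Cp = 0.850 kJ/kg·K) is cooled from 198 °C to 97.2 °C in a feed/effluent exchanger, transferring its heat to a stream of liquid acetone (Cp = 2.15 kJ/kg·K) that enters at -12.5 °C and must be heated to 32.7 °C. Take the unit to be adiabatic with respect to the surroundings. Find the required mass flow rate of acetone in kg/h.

Heat released by hot stream: Q = 27.5 × 0.850 × (198 − 97.2) = 2356.2 kJ/h
Energy balance on cold side (adiabatic exchanger): Q = ṁ_c·Cp_c·(T_c,out − T_c,in)
ṁ_c = 2356.2 / [2.15 × (32.7 − -12.5)] = 24.246 kg/h

ṁ_c = 24.2 kg/h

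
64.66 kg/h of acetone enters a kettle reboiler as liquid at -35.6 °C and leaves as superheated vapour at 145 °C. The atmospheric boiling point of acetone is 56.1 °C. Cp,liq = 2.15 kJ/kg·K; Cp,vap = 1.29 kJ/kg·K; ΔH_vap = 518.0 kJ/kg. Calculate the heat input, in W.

liquid -35.6→56.1 °C: 197.16 kJ/kg
vaporisation at 56.1 °C: 518 kJ/kg
vapour 56.1→145 °C: 114.68 kJ/kg
Δh = 197.16 + 518 + 114.68 = 829.84 kJ/kg
Q = ṁ·Δh = 64.66 kg/h × 829.84 kJ/kg = 53657 kJ/h
|Q| = 14.905 kW = 14905 W

Q = 14900 W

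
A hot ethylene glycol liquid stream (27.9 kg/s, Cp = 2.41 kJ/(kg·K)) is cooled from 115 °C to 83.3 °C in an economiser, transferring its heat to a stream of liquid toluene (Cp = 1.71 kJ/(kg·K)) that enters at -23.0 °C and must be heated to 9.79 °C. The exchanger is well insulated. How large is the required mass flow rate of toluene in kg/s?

Heat released by hot stream: Q = 27.9 × 2.41 × (115 − 83.3) = 2131.5 kJ/s
Energy balance on cold side (adiabatic exchanger): Q = ṁ_c·Cp_c·(T_c,out − T_c,in)
ṁ_c = 2131.5 / [1.71 × (9.79 − -23.0)] = 38.014 kg/s

ṁ_c = 38.0 kg/s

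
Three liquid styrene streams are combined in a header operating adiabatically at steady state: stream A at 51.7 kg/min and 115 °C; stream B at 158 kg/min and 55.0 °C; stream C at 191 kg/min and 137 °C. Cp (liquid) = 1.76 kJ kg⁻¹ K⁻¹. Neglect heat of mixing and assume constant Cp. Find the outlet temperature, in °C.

Energy balance with Q = 0: Σ ṁᵢCp,ᵢ(T_out − Tᵢ) = 0
T_out = Σ ṁᵢCp,ᵢTᵢ / Σ ṁᵢCp,ᵢ
      = 71812 / 705.23 = 101.83 °C

T_out = 102 °C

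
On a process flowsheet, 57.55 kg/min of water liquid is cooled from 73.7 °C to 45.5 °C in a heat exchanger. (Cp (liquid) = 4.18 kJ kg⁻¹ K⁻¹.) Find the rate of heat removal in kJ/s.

Q_c = 113 kJ/s

Q = ṁ·Cp·ΔT = 57.55 × 4.18 × (45.5 − 73.7) = -6783.8 kJ/min
Converting: 6783.8 / 60 s = 113.06 kW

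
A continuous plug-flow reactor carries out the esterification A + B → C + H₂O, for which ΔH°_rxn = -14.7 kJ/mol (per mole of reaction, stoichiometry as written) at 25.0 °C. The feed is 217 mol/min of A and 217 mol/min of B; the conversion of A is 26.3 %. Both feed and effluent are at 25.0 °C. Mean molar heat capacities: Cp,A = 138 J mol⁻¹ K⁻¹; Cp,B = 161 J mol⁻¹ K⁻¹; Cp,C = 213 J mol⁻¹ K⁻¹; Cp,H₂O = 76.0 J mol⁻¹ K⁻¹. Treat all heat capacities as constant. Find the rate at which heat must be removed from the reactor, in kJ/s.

Extent of reaction ξ = 0.263 × 217 = 57.071 mol/min
Reaction term: ξ·ΔH°_rxn = 57.071 × -14.7 = -838.94 kJ/min
Q = ΔH = -838.94 kJ/min = -13.982 kW
Heat removed = 13.982 kJ/s

Q_out = 14.0 kJ/s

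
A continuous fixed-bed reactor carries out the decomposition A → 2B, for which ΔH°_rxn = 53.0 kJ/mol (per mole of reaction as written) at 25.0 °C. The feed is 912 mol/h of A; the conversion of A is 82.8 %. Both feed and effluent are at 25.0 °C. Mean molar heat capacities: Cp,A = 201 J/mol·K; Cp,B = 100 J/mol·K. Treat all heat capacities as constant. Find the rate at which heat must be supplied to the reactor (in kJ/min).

Extent of reaction ξ = 0.828 × 912 = 755.14 mol/h
Reaction term: ξ·ΔH°_rxn = 755.14 × 53.0 = 40022 kJ/h
Q = ΔH = 40022 kJ/h = 11.117 kW
Heat supplied = 667.04 kJ/min

Q_in = 667 kJ/min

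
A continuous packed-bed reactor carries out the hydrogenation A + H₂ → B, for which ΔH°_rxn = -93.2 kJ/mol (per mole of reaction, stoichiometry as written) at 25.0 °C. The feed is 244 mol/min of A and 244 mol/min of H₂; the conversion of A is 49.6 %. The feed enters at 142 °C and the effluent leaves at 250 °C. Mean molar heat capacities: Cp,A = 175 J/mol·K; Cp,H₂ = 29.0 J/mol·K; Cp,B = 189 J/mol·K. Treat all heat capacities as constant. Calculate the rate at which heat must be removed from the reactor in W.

Q_out = 105000 W

Extent of reaction ξ = 0.496 × 244 = 121.02 mol/min
Reaction term: ξ·ΔH°_rxn = 121.02 × -93.2 = -11279 kJ/min
Sensible, feed 142→25 °C: -5823.8 kJ/min
Outlet flows (mol/min): A 122.98, H₂ 122.98, B 121.02
Sensible, products 25→250 °C: 10791 kJ/min
Q = ΔH = -6312.1 kJ/min = -105.2 kW
Heat removed = 105200 W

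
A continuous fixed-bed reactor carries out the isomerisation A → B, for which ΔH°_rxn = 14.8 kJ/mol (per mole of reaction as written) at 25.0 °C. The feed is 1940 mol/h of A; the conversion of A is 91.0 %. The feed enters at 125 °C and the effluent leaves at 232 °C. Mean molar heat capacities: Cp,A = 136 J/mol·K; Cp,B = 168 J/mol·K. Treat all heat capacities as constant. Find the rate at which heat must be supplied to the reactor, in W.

Q_in = 18300 W

Extent of reaction ξ = 0.910 × 1940 = 1765.4 mol/h
Reaction term: ξ·ΔH°_rxn = 1765.4 × 14.8 = 26128 kJ/h
Sensible, feed 125→25 °C: -26384 kJ/h
Outlet flows (mol/h): A 174.6, B 1765.4
Sensible, products 25→232 °C: 66309 kJ/h
Q = ΔH = 66053 kJ/h = 18.348 kW
Heat supplied = 18348 W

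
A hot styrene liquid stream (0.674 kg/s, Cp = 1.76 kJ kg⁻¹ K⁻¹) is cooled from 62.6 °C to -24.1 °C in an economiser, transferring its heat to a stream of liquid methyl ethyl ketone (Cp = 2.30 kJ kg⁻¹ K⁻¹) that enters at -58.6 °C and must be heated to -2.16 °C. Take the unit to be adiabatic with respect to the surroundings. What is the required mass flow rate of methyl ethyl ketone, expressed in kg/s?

ṁ_c = 0.792 kg/s

Heat released by hot stream: Q = 0.674 × 1.76 × (62.6 − -24.1) = 102.85 kJ/s
Energy balance on cold side (adiabatic exchanger): Q = ṁ_c·Cp_c·(T_c,out − T_c,in)
ṁ_c = 102.85 / [2.30 × (-2.16 − -58.6)] = 0.79228 kg/s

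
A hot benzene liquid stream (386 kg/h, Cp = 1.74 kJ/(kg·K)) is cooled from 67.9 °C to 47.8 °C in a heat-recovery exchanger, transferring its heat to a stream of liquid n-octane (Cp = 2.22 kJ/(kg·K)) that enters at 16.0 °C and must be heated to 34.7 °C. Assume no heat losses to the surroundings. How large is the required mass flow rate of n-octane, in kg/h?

Heat released by hot stream: Q = 386 × 1.74 × (67.9 − 47.8) = 13500 kJ/h
Energy balance on cold side (adiabatic exchanger): Q = ṁ_c·Cp_c·(T_c,out − T_c,in)
ṁ_c = 13500 / [2.22 × (34.7 − 16.0)] = 325.19 kg/h

ṁ_c = 325 kg/h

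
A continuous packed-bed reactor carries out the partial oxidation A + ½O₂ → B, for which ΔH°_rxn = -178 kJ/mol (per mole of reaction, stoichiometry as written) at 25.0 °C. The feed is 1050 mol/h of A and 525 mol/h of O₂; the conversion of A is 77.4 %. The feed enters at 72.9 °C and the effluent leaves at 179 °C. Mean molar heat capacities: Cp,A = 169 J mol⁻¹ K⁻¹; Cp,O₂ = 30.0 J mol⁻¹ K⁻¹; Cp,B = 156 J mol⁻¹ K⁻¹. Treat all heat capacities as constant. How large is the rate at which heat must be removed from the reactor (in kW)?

Q_out = 35.5 kW

Extent of reaction ξ = 0.774 × 1050 = 812.7 mol/h
Reaction term: ξ·ΔH°_rxn = 812.7 × -178 = -144660 kJ/h
Sensible, feed 72.9→25 °C: -9254.3 kJ/h
Outlet flows (mol/h): A 237.3, O₂ 118.65, B 812.7
Sensible, products 25→179 °C: 26248 kJ/h
Q = ΔH = -127670 kJ/h = -35.463 kW
Heat removed = 35.463 kW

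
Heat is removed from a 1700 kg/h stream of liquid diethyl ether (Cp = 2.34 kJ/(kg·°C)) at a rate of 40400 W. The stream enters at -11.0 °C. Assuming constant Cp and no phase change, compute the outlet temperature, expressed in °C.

Q = 40400 W = 145440 kJ/h
ΔT = Q/(ṁ·Cp) = 145440/(1700×2.34) = 36.561 K
T_out = -11.0 − 36.561 = -47.561 °C

T_out = -47.6 °C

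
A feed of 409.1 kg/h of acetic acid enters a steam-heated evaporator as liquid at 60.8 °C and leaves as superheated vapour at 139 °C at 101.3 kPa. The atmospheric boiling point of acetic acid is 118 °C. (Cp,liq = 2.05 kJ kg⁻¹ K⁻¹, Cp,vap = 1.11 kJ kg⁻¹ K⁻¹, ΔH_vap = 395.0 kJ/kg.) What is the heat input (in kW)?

liquid 60.8→118 °C: 117.26 kJ/kg
vaporisation at 118 °C: 395 kJ/kg
vapour 118→139 °C: 23.31 kJ/kg
Δh = 117.26 + 395 + 23.31 = 535.57 kJ/kg
Q = ṁ·Δh = 409.1 kg/h × 535.57 kJ/kg = 219100 kJ/h
|Q| = 60.862 kW

Q = 60.9 kW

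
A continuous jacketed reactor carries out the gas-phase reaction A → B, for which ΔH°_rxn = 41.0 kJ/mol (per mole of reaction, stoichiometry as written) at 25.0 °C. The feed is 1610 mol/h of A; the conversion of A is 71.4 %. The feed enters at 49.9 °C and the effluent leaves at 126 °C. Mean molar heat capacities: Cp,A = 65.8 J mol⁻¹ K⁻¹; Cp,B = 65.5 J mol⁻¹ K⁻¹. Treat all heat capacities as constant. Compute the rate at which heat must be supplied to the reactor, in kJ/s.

Q_in = 15.3 kJ/s

Extent of reaction ξ = 0.714 × 1610 = 1149.5 mol/h
Reaction term: ξ·ΔH°_rxn = 1149.5 × 41.0 = 47131 kJ/h
Sensible, feed 49.9→25 °C: -2637.9 kJ/h
Outlet flows (mol/h): A 460.46, B 1149.5
Sensible, products 25→126 °C: 10665 kJ/h
Q = ΔH = 55158 kJ/h = 15.322 kW
Heat supplied = 15.322 kJ/s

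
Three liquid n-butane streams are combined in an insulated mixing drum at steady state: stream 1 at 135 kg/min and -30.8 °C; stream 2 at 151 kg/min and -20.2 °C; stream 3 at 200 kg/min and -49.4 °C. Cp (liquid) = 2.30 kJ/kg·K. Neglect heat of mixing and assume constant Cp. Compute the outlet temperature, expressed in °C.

Adiabatic, steady state ⇒ Σ ṁᵢCp,ᵢ(T_out − Tᵢ) = 0
Σ ṁᵢCp,ᵢTᵢ = 135×2.30×-30.8 + 151×2.30×-20.2 + 200×2.30×-49.4 = -39303
Σ ṁᵢCp,ᵢ = 135×2.30 + 151×2.30 + 200×2.30 = 1117.8
T_out = -39303 / 1117.8 = -35.161 °C

T_out = -35.2 °C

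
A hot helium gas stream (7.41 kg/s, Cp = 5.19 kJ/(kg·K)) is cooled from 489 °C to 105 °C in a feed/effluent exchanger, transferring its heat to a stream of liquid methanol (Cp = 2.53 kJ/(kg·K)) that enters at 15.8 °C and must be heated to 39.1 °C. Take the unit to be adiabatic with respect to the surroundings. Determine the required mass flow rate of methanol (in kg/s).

ṁ_c = 251 kg/s

Heat released by hot stream: Q = 7.41 × 5.19 × (489 − 105) = 14768 kJ/s
Energy balance on cold side (adiabatic exchanger): Q = ṁ_c·Cp_c·(T_c,out − T_c,in)
ṁ_c = 14768 / [2.53 × (39.1 − 15.8)] = 250.52 kg/s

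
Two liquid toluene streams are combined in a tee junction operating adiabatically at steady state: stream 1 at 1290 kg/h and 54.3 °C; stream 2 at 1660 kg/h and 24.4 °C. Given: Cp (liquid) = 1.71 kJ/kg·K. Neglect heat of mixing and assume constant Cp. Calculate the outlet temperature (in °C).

T_out = 37.5 °C

No heat crosses the boundary, so H_out = H_in.
Σ ṁᵢCp,ᵢTᵢ = 1290×1.71×54.3 + 1660×1.71×24.4 = 189040
Σ ṁᵢCp,ᵢ = 1290×1.71 + 1660×1.71 = 5044.5
T_out = 189040 / 5044.5 = 37.475 °C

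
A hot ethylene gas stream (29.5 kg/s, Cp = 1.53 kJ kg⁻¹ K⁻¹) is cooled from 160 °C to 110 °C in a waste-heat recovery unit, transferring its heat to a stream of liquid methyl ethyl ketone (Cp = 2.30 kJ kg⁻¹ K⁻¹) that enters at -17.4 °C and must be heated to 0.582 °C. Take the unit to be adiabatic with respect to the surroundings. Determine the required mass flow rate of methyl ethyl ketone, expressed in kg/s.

ṁ_c = 54.6 kg/s

Heat released by hot stream: Q = 29.5 × 1.53 × (160 − 110) = 2256.8 kJ/s
Energy balance on cold side (adiabatic exchanger): Q = ṁ_c·Cp_c·(T_c,out − T_c,in)
ṁ_c = 2256.8 / [2.30 × (0.582 − -17.4)] = 54.565 kg/s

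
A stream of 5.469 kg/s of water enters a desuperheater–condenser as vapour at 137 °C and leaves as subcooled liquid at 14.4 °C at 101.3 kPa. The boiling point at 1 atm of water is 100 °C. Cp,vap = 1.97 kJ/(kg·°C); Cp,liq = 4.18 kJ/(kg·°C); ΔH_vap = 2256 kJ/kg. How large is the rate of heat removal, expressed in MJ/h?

vapour 137→100 °C: -72.89 kJ/kg
condensation at 100 °C: -2256 kJ/kg
liquid 100→14.4 °C: -357.81 kJ/kg
Δh = -72.89 + -2256 + -357.81 = -2686.7 kJ/kg
Q = ṁ·Δh = 5.469 kg/s × -2686.7 kJ/kg = -14694 kJ/s
|Q| = 14694 kW = 52897 MJ/h

Q_c = 52900 MJ/h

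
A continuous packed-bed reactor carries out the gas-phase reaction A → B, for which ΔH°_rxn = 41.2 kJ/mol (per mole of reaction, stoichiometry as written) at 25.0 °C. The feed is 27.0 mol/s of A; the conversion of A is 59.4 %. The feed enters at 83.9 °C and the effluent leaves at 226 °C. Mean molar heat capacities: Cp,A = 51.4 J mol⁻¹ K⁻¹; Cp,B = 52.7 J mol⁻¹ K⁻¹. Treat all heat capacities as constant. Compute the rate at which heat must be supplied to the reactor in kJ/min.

Extent of reaction ξ = 0.594 × 27.0 = 16.038 mol/s
Reaction term: ξ·ΔH°_rxn = 16.038 × 41.2 = 660.77 kJ/s
Sensible, feed 83.9→25 °C: -81.741 kJ/s
Outlet flows (mol/s): A 10.962, B 16.038
Sensible, products 25→226 °C: 283.14 kJ/s
Q = ΔH = 862.16 kJ/s = 862.16 kW
Heat supplied = 51730 kJ/min

Q_in = 51700 kJ/min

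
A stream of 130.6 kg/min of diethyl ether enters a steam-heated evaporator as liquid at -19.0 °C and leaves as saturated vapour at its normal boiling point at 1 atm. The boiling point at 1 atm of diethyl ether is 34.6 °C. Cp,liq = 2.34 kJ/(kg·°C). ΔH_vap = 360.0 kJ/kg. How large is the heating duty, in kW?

Q = 1060 kW

liquid -19.0→34.6 °C: 125.42 kJ/kg
vaporisation at 34.6 °C: 360 kJ/kg
Δh = 125.42 + 360 = 485.42 kJ/kg
Q = ṁ·Δh = 130.6 kg/min × 485.42 kJ/kg = 63396 kJ/min
|Q| = 1056.6 kW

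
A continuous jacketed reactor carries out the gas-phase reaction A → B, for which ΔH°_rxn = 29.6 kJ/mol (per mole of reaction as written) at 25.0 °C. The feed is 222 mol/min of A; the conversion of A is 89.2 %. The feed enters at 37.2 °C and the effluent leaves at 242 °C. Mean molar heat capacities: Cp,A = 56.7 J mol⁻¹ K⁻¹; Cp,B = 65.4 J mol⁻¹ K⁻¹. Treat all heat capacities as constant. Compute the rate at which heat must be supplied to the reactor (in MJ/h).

Q_in = 529 MJ/h

Extent of reaction ξ = 0.892 × 222 = 198.02 mol/min
Reaction term: ξ·ΔH°_rxn = 198.02 × 29.6 = 5861.5 kJ/min
Sensible, feed 37.2→25 °C: -153.57 kJ/min
Outlet flows (mol/min): A 23.976, B 198.02
Sensible, products 25→242 °C: 3105.3 kJ/min
Q = ΔH = 8813.3 kJ/min = 146.89 kW
Heat supplied = 528.8 MJ/h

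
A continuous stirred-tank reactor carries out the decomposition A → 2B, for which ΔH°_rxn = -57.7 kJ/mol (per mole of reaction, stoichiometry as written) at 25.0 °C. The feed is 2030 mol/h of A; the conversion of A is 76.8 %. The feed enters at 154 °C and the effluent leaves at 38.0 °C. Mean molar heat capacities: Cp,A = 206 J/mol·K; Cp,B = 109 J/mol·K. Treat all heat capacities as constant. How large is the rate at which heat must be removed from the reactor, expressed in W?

Extent of reaction ξ = 0.768 × 2030 = 1559 mol/h
Reaction term: ξ·ΔH°_rxn = 1559 × -57.7 = -89957 kJ/h
Sensible, feed 154→25 °C: -53945 kJ/h
Outlet flows (mol/h): A 470.96, B 3118.1
Sensible, products 25→38.0 °C: 5679.6 kJ/h
Q = ΔH = -138220 kJ/h = -38.395 kW
Heat removed = 38395 W

Q_out = 38400 W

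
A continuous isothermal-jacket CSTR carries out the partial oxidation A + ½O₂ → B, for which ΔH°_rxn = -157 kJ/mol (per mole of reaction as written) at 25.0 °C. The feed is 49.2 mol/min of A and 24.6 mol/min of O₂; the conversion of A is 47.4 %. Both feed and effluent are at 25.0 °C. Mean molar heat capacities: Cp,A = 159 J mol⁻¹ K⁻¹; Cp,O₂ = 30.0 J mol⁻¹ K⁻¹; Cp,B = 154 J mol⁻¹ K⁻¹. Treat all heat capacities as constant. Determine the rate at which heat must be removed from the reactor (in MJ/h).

Extent of reaction ξ = 0.474 × 49.2 = 23.321 mol/min
Reaction term: ξ·ΔH°_rxn = 23.321 × -157 = -3661.4 kJ/min
Q = ΔH = -3661.4 kJ/min = -61.023 kW
Heat removed = 219.68 MJ/h

Q_out = 220 MJ/h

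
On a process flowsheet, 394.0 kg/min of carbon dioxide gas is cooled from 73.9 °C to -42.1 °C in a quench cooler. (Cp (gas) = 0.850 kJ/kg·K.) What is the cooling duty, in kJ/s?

Q_c = 647 kJ/s

Q = ṁ·Cp·ΔT = 394.0 × 0.850 × (-42.1 − 73.9) = -38848 kJ/min
Converting: 38848 / 60 s = 647.47 kW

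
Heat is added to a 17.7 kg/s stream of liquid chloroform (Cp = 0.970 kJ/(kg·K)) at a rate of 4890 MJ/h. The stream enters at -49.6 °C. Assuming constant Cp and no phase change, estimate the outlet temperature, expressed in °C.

Q = 4890 MJ/h = 1358.3 kJ/s
ΔT = Q/(ṁ·Cp) = 1358.3/(17.7×0.970) = 79.115 K
T_out = -49.6 + 79.115 = 29.515 °C

T_out = 29.5 °C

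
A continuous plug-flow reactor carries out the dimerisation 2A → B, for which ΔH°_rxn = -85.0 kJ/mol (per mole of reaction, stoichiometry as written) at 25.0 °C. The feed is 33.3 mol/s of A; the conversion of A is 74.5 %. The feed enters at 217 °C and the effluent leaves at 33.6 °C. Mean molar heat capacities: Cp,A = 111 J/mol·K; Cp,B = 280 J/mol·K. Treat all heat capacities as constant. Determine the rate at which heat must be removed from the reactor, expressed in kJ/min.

Extent of reaction ξ = 0.745 × 33.3 / 2 = 12.404 mol/s
Reaction term: ξ·ΔH°_rxn = 12.404 × -85.0 = -1054.4 kJ/s
Sensible, feed 217→25 °C: -709.69 kJ/s
Outlet flows (mol/s): A 8.4915, B 12.404
Sensible, products 25→33.6 °C: 37.975 kJ/s
Q = ΔH = -1726.1 kJ/s = -1726.1 kW
Heat removed = 103560 kJ/min

Q_out = 104000 kJ/min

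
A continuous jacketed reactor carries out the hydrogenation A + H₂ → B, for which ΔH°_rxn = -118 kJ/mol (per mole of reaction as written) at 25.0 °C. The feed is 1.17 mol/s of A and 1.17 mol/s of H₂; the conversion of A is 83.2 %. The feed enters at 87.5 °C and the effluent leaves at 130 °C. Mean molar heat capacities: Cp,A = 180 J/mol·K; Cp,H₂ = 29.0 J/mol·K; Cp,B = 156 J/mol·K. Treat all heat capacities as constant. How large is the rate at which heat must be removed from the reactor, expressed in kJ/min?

Q_out = 6590 kJ/min

Extent of reaction ξ = 0.832 × 1.17 = 0.97344 mol/s
Reaction term: ξ·ΔH°_rxn = 0.97344 × -118 = -114.87 kJ/s
Sensible, feed 87.5→25 °C: -15.283 kJ/s
Outlet flows (mol/s): A 0.19656, H₂ 0.19656, B 0.97344
Sensible, products 25→130 °C: 20.258 kJ/s
Q = ΔH = -109.89 kJ/s = -109.89 kW
Heat removed = 6593.4 kJ/min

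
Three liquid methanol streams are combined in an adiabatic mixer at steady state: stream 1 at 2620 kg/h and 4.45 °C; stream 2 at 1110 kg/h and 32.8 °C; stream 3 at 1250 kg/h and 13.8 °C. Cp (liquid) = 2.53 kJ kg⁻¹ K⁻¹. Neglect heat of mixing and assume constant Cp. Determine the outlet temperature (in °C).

Adiabatic, steady state ⇒ Σ ṁᵢCp,ᵢ(T_out − Tᵢ) = 0
Σ ṁᵢCp,ᵢTᵢ = 2620×2.53×4.45 + 1110×2.53×32.8 + 1250×2.53×13.8 = 165250
Σ ṁᵢCp,ᵢ = 2620×2.53 + 1110×2.53 + 1250×2.53 = 12599
T_out = 165250 / 12599 = 13.116 °C

T_out = 13.1 °C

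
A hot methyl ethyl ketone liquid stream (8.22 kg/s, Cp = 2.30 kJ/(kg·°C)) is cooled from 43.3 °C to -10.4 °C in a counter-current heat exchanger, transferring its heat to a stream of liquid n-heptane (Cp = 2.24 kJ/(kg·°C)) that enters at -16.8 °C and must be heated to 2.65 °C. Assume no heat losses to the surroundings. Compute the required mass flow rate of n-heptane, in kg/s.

Heat released by hot stream: Q = 8.22 × 2.30 × (43.3 − -10.4) = 1015.3 kJ/s
Energy balance on cold side (adiabatic exchanger): Q = ṁ_c·Cp_c·(T_c,out − T_c,in)
ṁ_c = 1015.3 / [2.24 × (2.65 − -16.8)] = 23.303 kg/s

ṁ_c = 23.3 kg/s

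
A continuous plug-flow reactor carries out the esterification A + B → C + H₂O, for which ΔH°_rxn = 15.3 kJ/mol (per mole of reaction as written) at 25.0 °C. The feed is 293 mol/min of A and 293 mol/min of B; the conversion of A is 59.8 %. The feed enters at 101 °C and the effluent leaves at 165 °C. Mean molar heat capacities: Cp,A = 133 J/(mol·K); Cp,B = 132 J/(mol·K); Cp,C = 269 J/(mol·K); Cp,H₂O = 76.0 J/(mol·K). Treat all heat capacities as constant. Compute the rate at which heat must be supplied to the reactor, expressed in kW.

Extent of reaction ξ = 0.598 × 293 = 175.21 mol/min
Reaction term: ξ·ΔH°_rxn = 175.21 × 15.3 = 2680.8 kJ/min
Sensible, feed 101→25 °C: -5901 kJ/min
Outlet flows (mol/min): A 117.79, B 117.79, C 175.21, H₂O 175.21
Sensible, products 25→165 °C: 12833 kJ/min
Q = ΔH = 9612.5 kJ/min = 160.21 kW
Heat supplied = 160.21 kW

Q_in = 160 kW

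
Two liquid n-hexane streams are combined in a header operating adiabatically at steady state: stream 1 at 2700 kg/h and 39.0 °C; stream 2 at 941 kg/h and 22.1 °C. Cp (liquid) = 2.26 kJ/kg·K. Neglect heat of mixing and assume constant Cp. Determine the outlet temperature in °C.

Adiabatic, steady state ⇒ Σ ṁᵢCp,ᵢ(T_out − Tᵢ) = 0
T_out = Σ ṁᵢCp,ᵢTᵢ / Σ ṁᵢCp,ᵢ
      = 284980 / 8228.7 = 34.632 °C

T_out = 34.6 °C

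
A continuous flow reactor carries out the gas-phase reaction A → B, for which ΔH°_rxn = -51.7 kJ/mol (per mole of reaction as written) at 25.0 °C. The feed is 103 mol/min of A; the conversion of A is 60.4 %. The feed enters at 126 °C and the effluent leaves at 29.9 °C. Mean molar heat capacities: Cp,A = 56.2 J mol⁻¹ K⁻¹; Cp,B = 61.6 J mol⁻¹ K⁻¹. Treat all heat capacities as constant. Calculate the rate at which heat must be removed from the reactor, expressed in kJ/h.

Extent of reaction ξ = 0.604 × 103 = 62.212 mol/min
Reaction term: ξ·ΔH°_rxn = 62.212 × -51.7 = -3216.4 kJ/min
Sensible, feed 126→25 °C: -584.65 kJ/min
Outlet flows (mol/min): A 40.788, B 62.212
Sensible, products 25→29.9 °C: 30.01 kJ/min
Q = ΔH = -3771 kJ/min = -62.85 kW
Heat removed = 226260 kJ/h

Q_out = 226000 kJ/h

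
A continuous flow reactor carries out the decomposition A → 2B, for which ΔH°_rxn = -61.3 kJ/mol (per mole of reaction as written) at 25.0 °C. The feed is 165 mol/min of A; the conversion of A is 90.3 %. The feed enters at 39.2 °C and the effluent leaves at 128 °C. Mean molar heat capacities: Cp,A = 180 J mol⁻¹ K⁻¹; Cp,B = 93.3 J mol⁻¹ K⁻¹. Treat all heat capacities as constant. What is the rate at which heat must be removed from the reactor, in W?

Extent of reaction ξ = 0.903 × 165 = 149 mol/min
Reaction term: ξ·ΔH°_rxn = 149 × -61.3 = -9133.4 kJ/min
Sensible, feed 39.2→25 °C: -421.74 kJ/min
Outlet flows (mol/min): A 16.005, B 297.99
Sensible, products 25→128 °C: 3160.4 kJ/min
Q = ΔH = -6394.7 kJ/min = -106.58 kW
Heat removed = 106580 W

Q_out = 107000 W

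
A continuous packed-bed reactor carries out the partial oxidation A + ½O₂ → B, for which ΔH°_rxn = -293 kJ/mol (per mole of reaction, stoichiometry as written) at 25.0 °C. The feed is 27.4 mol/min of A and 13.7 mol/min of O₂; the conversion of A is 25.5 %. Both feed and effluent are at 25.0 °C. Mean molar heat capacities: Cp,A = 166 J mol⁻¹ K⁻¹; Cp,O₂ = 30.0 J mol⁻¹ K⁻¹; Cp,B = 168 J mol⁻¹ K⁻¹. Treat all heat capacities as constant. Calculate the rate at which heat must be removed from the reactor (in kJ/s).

Extent of reaction ξ = 0.255 × 27.4 = 6.987 mol/min
Reaction term: ξ·ΔH°_rxn = 6.987 × -293 = -2047.2 kJ/min
Q = ΔH = -2047.2 kJ/min = -34.12 kW
Heat removed = 34.12 kJ/s

Q_out = 34.1 kJ/s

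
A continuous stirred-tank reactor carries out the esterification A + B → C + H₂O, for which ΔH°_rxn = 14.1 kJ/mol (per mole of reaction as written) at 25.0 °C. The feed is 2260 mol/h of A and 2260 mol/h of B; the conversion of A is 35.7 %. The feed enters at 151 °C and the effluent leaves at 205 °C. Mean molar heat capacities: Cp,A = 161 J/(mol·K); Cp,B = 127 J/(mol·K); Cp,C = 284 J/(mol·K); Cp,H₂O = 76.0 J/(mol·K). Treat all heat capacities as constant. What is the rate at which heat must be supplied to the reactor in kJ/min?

Extent of reaction ξ = 0.357 × 2260 = 806.82 mol/h
Reaction term: ξ·ΔH°_rxn = 806.82 × 14.1 = 11376 kJ/h
Sensible, feed 151→25 °C: -82011 kJ/h
Outlet flows (mol/h): A 1453.2, B 1453.2, C 806.82, H₂O 806.82
Sensible, products 25→205 °C: 127610 kJ/h
Q = ΔH = 56980 kJ/h = 15.828 kW
Heat supplied = 949.67 kJ/min

Q_in = 950 kJ/min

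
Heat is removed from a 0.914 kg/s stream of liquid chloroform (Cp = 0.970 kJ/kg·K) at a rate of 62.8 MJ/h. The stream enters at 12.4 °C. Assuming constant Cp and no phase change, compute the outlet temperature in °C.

Q = 62.8 MJ/h = 17.444 kJ/s
ΔT = Q/(ṁ·Cp) = 17.444/(0.914×0.970) = 19.676 K
T_out = 12.4 − 19.676 = -7.2761 °C

T_out = -7.28 °C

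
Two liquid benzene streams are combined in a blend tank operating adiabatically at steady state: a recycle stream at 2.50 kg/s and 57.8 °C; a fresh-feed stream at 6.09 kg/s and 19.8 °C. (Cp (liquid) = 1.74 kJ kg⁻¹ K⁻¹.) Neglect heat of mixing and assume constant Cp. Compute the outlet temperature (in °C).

Energy balance with Q = 0: Σ ṁᵢCp,ᵢ(T_out − Tᵢ) = 0
T_out = Σ ṁᵢCp,ᵢTᵢ / Σ ṁᵢCp,ᵢ
      = 461.24 / 14.947 = 30.859 °C

T_out = 30.9 °C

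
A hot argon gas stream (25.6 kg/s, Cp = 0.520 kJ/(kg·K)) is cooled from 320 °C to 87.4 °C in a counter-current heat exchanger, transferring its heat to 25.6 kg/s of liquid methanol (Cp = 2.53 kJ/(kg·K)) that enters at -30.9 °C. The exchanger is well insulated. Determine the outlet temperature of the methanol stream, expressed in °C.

T_c,out = 16.9 °C

Heat released by hot stream: Q = 25.6 × 0.520 × (320 − 87.4) = 3096.4 kJ/s
Energy balance on cold side (adiabatic exchanger): Q = ṁ_c·Cp_c·(T_c,out − T_c,in)
T_c,out = -30.9 + 3096.4/(25.6 × 2.53) = 16.907 °C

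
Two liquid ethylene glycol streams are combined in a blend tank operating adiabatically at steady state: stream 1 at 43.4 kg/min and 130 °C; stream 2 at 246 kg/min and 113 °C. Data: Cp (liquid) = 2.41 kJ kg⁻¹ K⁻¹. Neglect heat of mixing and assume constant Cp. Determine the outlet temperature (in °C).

T_out = 116 °C

Energy balance with Q = 0: Σ ṁᵢCp,ᵢ(T_out − Tᵢ) = 0
T_out = Σ ṁᵢCp,ᵢTᵢ / Σ ṁᵢCp,ᵢ
      = 80590 / 697.45 = 115.55 °C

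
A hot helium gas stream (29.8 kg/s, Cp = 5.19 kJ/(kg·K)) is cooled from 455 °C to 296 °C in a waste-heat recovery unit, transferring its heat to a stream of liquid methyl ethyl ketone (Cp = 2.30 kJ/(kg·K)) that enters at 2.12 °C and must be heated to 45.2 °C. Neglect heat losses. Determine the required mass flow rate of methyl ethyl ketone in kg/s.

ṁ_c = 248 kg/s

Heat released by hot stream: Q = 29.8 × 5.19 × (455 − 296) = 24591 kJ/s
Energy balance on cold side (adiabatic exchanger): Q = ṁ_c·Cp_c·(T_c,out − T_c,in)
ṁ_c = 24591 / [2.30 × (45.2 − 2.12)] = 248.19 kg/s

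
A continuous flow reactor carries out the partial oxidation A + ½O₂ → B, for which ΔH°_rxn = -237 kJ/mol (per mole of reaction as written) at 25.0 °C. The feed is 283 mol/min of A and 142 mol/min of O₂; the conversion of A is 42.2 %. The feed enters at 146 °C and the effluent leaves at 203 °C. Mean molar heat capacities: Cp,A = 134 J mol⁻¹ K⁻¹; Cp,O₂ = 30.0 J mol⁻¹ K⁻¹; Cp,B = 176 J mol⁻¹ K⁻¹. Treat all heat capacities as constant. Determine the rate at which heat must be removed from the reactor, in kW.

Extent of reaction ξ = 0.422 × 283 = 119.43 mol/min
Reaction term: ξ·ΔH°_rxn = 119.43 × -237 = -28304 kJ/min
Sensible, feed 146→25 °C: -5104 kJ/min
Outlet flows (mol/min): A 163.57, O₂ 82.287, B 119.43
Sensible, products 25→203 °C: 8082.4 kJ/min
Q = ΔH = -25326 kJ/min = -422.09 kW
Heat removed = 422.09 kW

Q_out = 422 kW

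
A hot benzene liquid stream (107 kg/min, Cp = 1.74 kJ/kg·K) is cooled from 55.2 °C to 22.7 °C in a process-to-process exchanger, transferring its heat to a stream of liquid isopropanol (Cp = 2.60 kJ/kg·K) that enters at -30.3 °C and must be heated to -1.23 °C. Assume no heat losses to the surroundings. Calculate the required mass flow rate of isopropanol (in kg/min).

Heat released by hot stream: Q = 107 × 1.74 × (55.2 − 22.7) = 6050.9 kJ/min
Energy balance on cold side (adiabatic exchanger): Q = ṁ_c·Cp_c·(T_c,out − T_c,in)
ṁ_c = 6050.9 / [2.60 × (-1.23 − -30.3)] = 80.057 kg/min

ṁ_c = 80.1 kg/min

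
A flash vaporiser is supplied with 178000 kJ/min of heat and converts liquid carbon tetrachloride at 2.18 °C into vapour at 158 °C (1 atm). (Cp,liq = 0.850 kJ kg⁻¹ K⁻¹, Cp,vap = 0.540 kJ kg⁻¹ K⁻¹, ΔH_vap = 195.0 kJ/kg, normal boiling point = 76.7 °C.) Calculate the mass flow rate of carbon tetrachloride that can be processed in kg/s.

Δh = 0.850×(76.7−2.18) + 195.0 + 0.540×(158−76.7) = 302.24 kJ/kg
Q = 178000 kJ/min = 2966.7 kJ/s = 2966.7 kJ/s
ṁ = Q/Δh = 2966.7 / 302.24 = 9.8155 kg/s

ṁ = 9.82 kg/s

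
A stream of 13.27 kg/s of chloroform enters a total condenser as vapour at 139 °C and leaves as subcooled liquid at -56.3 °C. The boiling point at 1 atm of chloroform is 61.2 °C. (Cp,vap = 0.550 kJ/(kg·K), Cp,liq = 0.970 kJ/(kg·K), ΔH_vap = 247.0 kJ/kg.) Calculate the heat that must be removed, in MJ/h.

vapour 139→61.2 °C: -42.79 kJ/kg
condensation at 61.2 °C: -247 kJ/kg
liquid 61.2→-56.3 °C: -113.97 kJ/kg
Δh = -42.79 + -247 + -113.97 = -403.76 kJ/kg
Q = ṁ·Δh = 13.27 kg/s × -403.76 kJ/kg = -5358 kJ/s
|Q| = 5358 kW = 19289 MJ/h

Q_c = 19300 MJ/h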